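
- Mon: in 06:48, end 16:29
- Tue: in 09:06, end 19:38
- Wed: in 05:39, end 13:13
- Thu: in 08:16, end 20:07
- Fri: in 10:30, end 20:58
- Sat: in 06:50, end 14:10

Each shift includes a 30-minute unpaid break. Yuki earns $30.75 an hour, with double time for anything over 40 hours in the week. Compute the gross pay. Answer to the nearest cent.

$2117.65

Mon: 06:48–16:29 = 9 h 41 min; less 30 min break → 9 h 11 min
Tue: 09:06–19:38 = 10 h 32 min; less 30 min break → 10 h 2 min
Wed: 05:39–13:13 = 7 h 34 min; less 30 min break → 7 h 4 min
Thu: 08:16–20:07 = 11 h 51 min; less 30 min break → 11 h 21 min
Fri: 10:30–20:58 = 10 h 28 min; less 30 min break → 9 h 58 min
Sat: 06:50–14:10 = 7 h 20 min; less 30 min break → 6 h 50 min
Total worked: 54 h 26 min = 3266 min.
Regular 40 h 0 min = 2400 min at $30.75/h; overtime 14 h 26 min = 866 min at $61.50/h.
Pay = (2400 × $30.75 + 866 × $61.50) ÷ 60 = $2117.65.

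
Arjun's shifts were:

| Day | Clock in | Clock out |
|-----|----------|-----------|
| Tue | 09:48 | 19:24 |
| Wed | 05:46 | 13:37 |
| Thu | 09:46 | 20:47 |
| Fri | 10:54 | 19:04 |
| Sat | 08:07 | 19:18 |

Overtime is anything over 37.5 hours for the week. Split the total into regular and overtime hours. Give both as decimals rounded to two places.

Regular 37.50 hours, overtime 10.32 hours

Tue: 09:48–19:24 = 9 h 36 min
Wed: 05:46–13:37 = 7 h 51 min
Thu: 09:46–20:47 = 11 h 1 min
Fri: 10:54–19:04 = 8 h 10 min
Sat: 08:07–19:18 = 11 h 11 min
Total worked: 47 h 49 min = 47.82 h.
Threshold 37.5 h → overtime 10 h 19 min, regular 37 h 30 min.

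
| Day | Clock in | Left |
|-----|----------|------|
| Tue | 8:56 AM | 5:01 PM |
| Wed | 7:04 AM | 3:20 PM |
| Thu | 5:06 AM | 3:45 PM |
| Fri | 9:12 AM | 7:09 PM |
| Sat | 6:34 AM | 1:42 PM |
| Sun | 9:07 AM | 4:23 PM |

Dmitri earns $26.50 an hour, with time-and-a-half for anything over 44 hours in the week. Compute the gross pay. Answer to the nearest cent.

$1458.16

Tue: 8:56 AM–5:01 PM = 8 h 5 min
Wed: 7:04 AM–3:20 PM = 8 h 16 min
Thu: 5:06 AM–3:45 PM = 10 h 39 min
Fri: 9:12 AM–7:09 PM = 9 h 57 min
Sat: 6:34 AM–1:42 PM = 7 h 8 min
Sun: 9:07 AM–4:23 PM = 7 h 16 min
Total worked: 51 h 21 min = 3081 min.
Regular 44 h 0 min = 2640 min at $26.50/h; overtime 7 h 21 min = 441 min at $39.75/h.
Pay = (2640 × $26.50 + 441 × $39.75) ÷ 60 = $1458.16.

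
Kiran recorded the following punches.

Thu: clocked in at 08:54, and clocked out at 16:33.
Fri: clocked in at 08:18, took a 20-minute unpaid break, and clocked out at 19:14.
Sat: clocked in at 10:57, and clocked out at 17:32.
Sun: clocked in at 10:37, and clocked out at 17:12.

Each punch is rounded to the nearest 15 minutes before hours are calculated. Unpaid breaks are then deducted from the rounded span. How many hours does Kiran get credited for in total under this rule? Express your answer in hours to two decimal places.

31.42 hours

Thu: in 08:54→09:00, out 16:33→16:30; 7 h 30 min
Fri: in 08:18→08:15, out 19:14→19:15; 11 h 0 min − 20 min = 10 h 40 min
Sat: in 10:57→11:00, out 17:32→17:30; 6 h 30 min
Sun: in 10:37→10:30, out 17:12→17:15; 6 h 45 min
Total credited: 31 h 25 min.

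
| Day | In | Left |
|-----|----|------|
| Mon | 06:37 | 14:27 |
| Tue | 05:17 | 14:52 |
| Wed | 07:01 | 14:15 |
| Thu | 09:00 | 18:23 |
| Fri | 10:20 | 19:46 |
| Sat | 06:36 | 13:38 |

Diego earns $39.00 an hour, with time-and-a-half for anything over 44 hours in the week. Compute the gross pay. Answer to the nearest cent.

$2096.25

Mon: 06:37–14:27 = 7 h 50 min
Tue: 05:17–14:52 = 9 h 35 min
Wed: 07:01–14:15 = 7 h 14 min
Thu: 09:00–18:23 = 9 h 23 min
Fri: 10:20–19:46 = 9 h 26 min
Sat: 06:36–13:38 = 7 h 2 min
Total worked: 50 h 30 min = 3030 min.
Regular 44 h 0 min = 2640 min at $39.00/h; overtime 6 h 30 min = 390 min at $58.50/h.
Pay = (2640 × $39.00 + 390 × $58.50) ÷ 60 = $2096.25.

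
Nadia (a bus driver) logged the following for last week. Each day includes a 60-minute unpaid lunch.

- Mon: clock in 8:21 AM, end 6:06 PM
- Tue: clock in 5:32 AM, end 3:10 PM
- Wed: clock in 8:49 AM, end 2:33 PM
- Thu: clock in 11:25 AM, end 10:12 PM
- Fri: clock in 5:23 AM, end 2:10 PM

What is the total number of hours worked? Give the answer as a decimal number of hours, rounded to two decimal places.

Mon: 8:21 AM–6:06 PM = 9 h 45 min; less 60 min break → 8 h 45 min
Tue: 5:32 AM–3:10 PM = 9 h 38 min; less 60 min break → 8 h 38 min
Wed: 8:49 AM–2:33 PM = 5 h 44 min; less 60 min break → 4 h 44 min
Thu: 11:25 AM–10:12 PM = 10 h 47 min; less 60 min break → 9 h 47 min
Fri: 5:23 AM–2:10 PM = 8 h 47 min; less 60 min break → 7 h 47 min
Total: 8 h 45 min + 8 h 38 min + 4 h 44 min + 9 h 47 min + 7 h 47 min = 39 h 41 min.

39.68 hours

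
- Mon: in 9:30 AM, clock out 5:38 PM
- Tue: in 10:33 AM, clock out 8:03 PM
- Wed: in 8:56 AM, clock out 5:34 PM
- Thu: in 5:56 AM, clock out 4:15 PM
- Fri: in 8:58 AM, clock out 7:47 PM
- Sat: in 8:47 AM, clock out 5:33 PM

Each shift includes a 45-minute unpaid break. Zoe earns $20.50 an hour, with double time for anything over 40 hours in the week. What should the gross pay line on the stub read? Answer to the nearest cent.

$1298.33

Mon: 9:30 AM–5:38 PM = 8 h 8 min; less 45 min break → 7 h 23 min
Tue: 10:33 AM–8:03 PM = 9 h 30 min; less 45 min break → 8 h 45 min
Wed: 8:56 AM–5:34 PM = 8 h 38 min; less 45 min break → 7 h 53 min
Thu: 5:56 AM–4:15 PM = 10 h 19 min; less 45 min break → 9 h 34 min
Fri: 8:58 AM–7:47 PM = 10 h 49 min; less 45 min break → 10 h 4 min
Sat: 8:47 AM–5:33 PM = 8 h 46 min; less 45 min break → 8 h 1 min
Total worked: 51 h 40 min = 3100 min.
Regular 40 h 0 min = 2400 min at $20.50/h; overtime 11 h 40 min = 700 min at $41.00/h.
Pay = (2400 × $20.50 + 700 × $41.00) ÷ 60 = $1298.33.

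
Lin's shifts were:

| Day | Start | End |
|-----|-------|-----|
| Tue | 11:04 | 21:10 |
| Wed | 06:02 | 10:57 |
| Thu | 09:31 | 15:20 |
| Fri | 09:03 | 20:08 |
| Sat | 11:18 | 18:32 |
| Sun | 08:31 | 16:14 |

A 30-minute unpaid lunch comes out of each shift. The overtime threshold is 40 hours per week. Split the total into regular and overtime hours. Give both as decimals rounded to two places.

Tue: 11:04–21:10 = 10 h 6 min; less 30 min break → 9 h 36 min
Wed: 06:02–10:57 = 4 h 55 min; less 30 min break → 4 h 25 min
Thu: 09:31–15:20 = 5 h 49 min; less 30 min break → 5 h 19 min
Fri: 09:03–20:08 = 11 h 5 min; less 30 min break → 10 h 35 min
Sat: 11:18–18:32 = 7 h 14 min; less 30 min break → 6 h 44 min
Sun: 08:31–16:14 = 7 h 43 min; less 30 min break → 7 h 13 min
Total worked: 43 h 52 min = 43.87 h.
Threshold 40 h → overtime 3 h 52 min, regular 40 h 0 min.

Regular 40.00 hours, overtime 3.87 hours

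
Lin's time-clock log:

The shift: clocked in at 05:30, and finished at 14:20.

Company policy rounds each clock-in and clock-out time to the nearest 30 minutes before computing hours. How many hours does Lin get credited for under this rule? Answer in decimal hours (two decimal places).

9.00 hours

The shift: in 05:30→05:30, out 14:20→14:30; 9 h 0 min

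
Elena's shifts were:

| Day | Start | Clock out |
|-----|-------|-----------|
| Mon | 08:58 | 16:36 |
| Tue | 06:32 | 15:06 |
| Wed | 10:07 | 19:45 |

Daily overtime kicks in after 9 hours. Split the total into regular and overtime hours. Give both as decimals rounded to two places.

Regular 25.20 hours, overtime 0.63 hours

Mon: 08:58–16:36 = 7 h 38 min
Tue: 06:32–15:06 = 8 h 34 min
Wed: 10:07–19:45 = 9 h 38 min
Mon reg 7 h 38 min / OT 0 h 0 min; Tue reg 8 h 34 min / OT 0 h 0 min; Wed reg 9 h 0 min / OT 0 h 38 min.
Totals: regular 25 h 12 min, overtime 0 h 38 min.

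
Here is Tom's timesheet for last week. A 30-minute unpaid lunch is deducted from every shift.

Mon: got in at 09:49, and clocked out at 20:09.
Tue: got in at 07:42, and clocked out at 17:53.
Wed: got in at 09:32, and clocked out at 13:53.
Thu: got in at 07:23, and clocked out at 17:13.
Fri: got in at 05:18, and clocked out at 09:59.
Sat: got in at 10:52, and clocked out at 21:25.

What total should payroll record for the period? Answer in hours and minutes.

46 h 56 min

Mon: 09:49–20:09 = 10 h 20 min; less 30 min break → 9 h 50 min
Tue: 07:42–17:53 = 10 h 11 min; less 30 min break → 9 h 41 min
Wed: 09:32–13:53 = 4 h 21 min; less 30 min break → 3 h 51 min
Thu: 07:23–17:13 = 9 h 50 min; less 30 min break → 9 h 20 min
Fri: 05:18–09:59 = 4 h 41 min; less 30 min break → 4 h 11 min
Sat: 10:52–21:25 = 10 h 33 min; less 30 min break → 10 h 3 min
Total: 9 h 50 min + 9 h 41 min + 3 h 51 min + 9 h 20 min + 4 h 11 min + 10 h 3 min = 46 h 56 min.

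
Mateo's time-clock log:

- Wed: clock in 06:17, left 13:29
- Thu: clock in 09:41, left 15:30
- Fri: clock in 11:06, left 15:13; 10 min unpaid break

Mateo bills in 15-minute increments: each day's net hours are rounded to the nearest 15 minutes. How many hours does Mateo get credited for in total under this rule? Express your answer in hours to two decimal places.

Wed: 06:17–13:29 = 7 h 12 min → rounds to 7 h 15 min
Thu: 09:41–15:30 = 5 h 49 min → rounds to 5 h 45 min
Fri: 11:06–15:13 = 4 h 7 min − 10 min = 3 h 57 min → rounds to 4 h 0 min
Total credited: 17 h 0 min.

17.00 hours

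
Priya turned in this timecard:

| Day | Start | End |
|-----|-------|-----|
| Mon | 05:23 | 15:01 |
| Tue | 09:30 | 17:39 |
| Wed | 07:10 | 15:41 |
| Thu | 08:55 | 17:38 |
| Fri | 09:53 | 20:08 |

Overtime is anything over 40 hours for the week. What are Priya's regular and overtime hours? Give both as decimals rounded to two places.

Mon: 05:23–15:01 = 9 h 38 min
Tue: 09:30–17:39 = 8 h 9 min
Wed: 07:10–15:41 = 8 h 31 min
Thu: 08:55–17:38 = 8 h 43 min
Fri: 09:53–20:08 = 10 h 15 min
Total worked: 45 h 16 min = 45.27 h.
Threshold 40 h → overtime 5 h 16 min, regular 40 h 0 min.

Regular 40.00 hours, overtime 5.27 hours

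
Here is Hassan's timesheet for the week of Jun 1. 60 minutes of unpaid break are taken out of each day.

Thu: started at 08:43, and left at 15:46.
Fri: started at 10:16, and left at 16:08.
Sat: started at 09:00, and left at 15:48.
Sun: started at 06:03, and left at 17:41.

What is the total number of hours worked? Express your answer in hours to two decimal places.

Thu: 08:43–15:46 = 7 h 3 min; less 60 min break → 6 h 3 min
Fri: 10:16–16:08 = 5 h 52 min; less 60 min break → 4 h 52 min
Sat: 09:00–15:48 = 6 h 48 min; less 60 min break → 5 h 48 min
Sun: 06:03–17:41 = 11 h 38 min; less 60 min break → 10 h 38 min
Total: 6 h 3 min + 4 h 52 min + 5 h 48 min + 10 h 38 min = 27 h 21 min.

27.35 hours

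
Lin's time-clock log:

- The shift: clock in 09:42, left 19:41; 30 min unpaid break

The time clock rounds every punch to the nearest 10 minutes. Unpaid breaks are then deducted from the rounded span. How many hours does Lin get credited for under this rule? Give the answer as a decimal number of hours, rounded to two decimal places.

The shift: in 09:42→09:40, out 19:41→19:40; 10 h 0 min − 30 min = 9 h 30 min

9.50 hours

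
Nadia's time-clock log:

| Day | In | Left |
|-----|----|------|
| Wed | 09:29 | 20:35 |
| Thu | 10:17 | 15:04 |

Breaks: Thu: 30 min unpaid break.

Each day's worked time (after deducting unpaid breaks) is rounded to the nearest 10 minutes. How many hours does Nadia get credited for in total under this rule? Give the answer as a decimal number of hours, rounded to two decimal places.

Wed: 09:29–20:35 = 11 h 6 min → rounds to 11 h 10 min
Thu: 10:17–15:04 = 4 h 47 min − 30 min = 4 h 17 min → rounds to 4 h 20 min
Total credited: 15 h 30 min.

15.50 hours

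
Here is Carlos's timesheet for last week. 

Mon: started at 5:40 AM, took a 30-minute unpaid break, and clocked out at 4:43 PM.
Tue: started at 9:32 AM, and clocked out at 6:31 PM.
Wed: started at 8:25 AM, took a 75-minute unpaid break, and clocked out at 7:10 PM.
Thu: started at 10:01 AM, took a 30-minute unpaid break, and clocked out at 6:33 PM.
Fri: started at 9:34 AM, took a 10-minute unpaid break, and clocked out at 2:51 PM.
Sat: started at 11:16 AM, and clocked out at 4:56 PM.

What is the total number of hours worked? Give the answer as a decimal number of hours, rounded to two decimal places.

Mon: 5:40 AM–4:43 PM = 11 h 3 min; less 30 min break → 10 h 33 min
Tue: 9:32 AM–6:31 PM = 8 h 59 min
Wed: 8:25 AM–7:10 PM = 10 h 45 min; less 75 min break → 9 h 30 min
Thu: 10:01 AM–6:33 PM = 8 h 32 min; less 30 min break → 8 h 2 min
Fri: 9:34 AM–2:51 PM = 5 h 17 min; less 10 min break → 5 h 7 min
Sat: 11:16 AM–4:56 PM = 5 h 40 min
Total: 10 h 33 min + 8 h 59 min + 9 h 30 min + 8 h 2 min + 5 h 7 min + 5 h 40 min = 47 h 51 min.

47.85 hours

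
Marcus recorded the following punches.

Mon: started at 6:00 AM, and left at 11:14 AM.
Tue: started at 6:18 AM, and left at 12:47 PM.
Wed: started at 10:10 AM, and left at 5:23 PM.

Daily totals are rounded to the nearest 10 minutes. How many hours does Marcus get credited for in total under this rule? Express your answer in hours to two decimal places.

18.83 hours

Mon: 6:00 AM–11:14 AM = 5 h 14 min → rounds to 5 h 10 min
Tue: 6:18 AM–12:47 PM = 6 h 29 min → rounds to 6 h 30 min
Wed: 10:10 AM–5:23 PM = 7 h 13 min → rounds to 7 h 10 min
Total credited: 18 h 50 min.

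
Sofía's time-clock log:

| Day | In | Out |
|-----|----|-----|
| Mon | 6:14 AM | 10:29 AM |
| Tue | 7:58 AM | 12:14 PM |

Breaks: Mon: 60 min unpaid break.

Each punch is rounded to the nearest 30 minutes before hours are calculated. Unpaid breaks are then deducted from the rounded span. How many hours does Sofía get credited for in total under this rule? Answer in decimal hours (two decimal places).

7.50 hours

Mon: in 6:14 AM→6:00 AM, out 10:29 AM→10:30 AM; 4 h 30 min − 60 min = 3 h 30 min
Tue: in 7:58 AM→8:00 AM, out 12:14 PM→12:00 PM; 4 h 0 min
Total credited: 7 h 30 min.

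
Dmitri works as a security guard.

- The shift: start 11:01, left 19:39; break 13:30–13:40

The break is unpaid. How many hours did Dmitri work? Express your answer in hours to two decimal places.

8.47 hours

The shift: 11:01–19:39 = 8 h 38 min; less 10 min break → 8 h 28 min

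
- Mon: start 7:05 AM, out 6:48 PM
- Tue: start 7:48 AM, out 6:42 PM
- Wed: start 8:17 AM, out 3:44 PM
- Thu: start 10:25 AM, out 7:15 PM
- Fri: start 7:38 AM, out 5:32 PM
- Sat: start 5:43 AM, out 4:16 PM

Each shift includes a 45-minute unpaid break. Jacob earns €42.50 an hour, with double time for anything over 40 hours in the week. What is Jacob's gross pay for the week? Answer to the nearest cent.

€2962.25

Mon: 7:05 AM–6:48 PM = 11 h 43 min; less 45 min break → 10 h 58 min
Tue: 7:48 AM–6:42 PM = 10 h 54 min; less 45 min break → 10 h 9 min
Wed: 8:17 AM–3:44 PM = 7 h 27 min; less 45 min break → 6 h 42 min
Thu: 10:25 AM–7:15 PM = 8 h 50 min; less 45 min break → 8 h 5 min
Fri: 7:38 AM–5:32 PM = 9 h 54 min; less 45 min break → 9 h 9 min
Sat: 5:43 AM–4:16 PM = 10 h 33 min; less 45 min break → 9 h 48 min
Total worked: 54 h 51 min = 3291 min.
Regular 40 h 0 min = 2400 min at €42.50/h; overtime 14 h 51 min = 891 min at €85.00/h.
Pay = (2400 × €42.50 + 891 × €85.00) ÷ 60 = €2962.25.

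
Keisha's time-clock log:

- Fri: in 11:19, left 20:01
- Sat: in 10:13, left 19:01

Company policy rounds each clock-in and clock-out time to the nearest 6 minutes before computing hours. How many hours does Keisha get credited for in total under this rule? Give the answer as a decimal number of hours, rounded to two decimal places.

17.50 hours

Fri: in 11:19→11:18, out 20:01→20:00; 8 h 42 min
Sat: in 10:13→10:12, out 19:01→19:00; 8 h 48 min
Total credited: 17 h 30 min.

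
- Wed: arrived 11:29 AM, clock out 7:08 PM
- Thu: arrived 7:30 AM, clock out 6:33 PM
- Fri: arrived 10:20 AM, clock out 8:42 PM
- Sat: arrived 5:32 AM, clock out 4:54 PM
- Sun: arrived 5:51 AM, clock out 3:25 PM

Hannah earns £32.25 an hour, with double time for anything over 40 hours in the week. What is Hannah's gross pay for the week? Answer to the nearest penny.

£1935.00

Wed: 11:29 AM–7:08 PM = 7 h 39 min
Thu: 7:30 AM–6:33 PM = 11 h 3 min
Fri: 10:20 AM–8:42 PM = 10 h 22 min
Sat: 5:32 AM–4:54 PM = 11 h 22 min
Sun: 5:51 AM–3:25 PM = 9 h 34 min
Total worked: 50 h 0 min = 3000 min.
Regular 40 h 0 min = 2400 min at £32.25/h; overtime 10 h 0 min = 600 min at £64.50/h.
Pay = (2400 × £32.25 + 600 × £64.50) ÷ 60 = £1935.00.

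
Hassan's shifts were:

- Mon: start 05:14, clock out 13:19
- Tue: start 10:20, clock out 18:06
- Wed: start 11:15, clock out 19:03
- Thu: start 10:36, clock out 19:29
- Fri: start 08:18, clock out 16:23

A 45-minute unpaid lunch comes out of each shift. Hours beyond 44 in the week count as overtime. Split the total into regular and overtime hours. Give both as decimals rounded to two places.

Regular 36.87 hours, overtime 0.00 hours

Mon: 05:14–13:19 = 8 h 5 min; less 45 min break → 7 h 20 min
Tue: 10:20–18:06 = 7 h 46 min; less 45 min break → 7 h 1 min
Wed: 11:15–19:03 = 7 h 48 min; less 45 min break → 7 h 3 min
Thu: 10:36–19:29 = 8 h 53 min; less 45 min break → 8 h 8 min
Fri: 08:18–16:23 = 8 h 5 min; less 45 min break → 7 h 20 min
Total worked: 36 h 52 min = 36.87 h.
Threshold 44 h → overtime 0 h 0 min, regular 36 h 52 min.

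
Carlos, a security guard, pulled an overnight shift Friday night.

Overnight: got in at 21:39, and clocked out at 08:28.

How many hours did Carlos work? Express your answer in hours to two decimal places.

Overnight: 21:39 → midnight = 2 h 21 min; midnight → 08:28 = 8 h 28 min; span 10 h 49 min

10.82 hours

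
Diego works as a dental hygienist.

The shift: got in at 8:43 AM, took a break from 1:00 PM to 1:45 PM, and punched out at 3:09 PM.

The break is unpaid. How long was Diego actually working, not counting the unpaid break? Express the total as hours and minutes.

The shift: 8:43 AM–3:09 PM = 6 h 26 min; less 45 min break → 5 h 41 min

5 h 41 min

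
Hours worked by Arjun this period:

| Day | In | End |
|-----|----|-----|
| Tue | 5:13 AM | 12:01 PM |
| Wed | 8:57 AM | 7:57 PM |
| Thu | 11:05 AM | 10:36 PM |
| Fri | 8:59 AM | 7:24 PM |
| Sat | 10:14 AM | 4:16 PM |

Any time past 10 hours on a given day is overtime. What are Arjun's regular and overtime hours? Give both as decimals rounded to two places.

Regular 42.83 hours, overtime 2.93 hours

Tue: 5:13 AM–12:01 PM = 6 h 48 min
Wed: 8:57 AM–7:57 PM = 11 h 0 min
Thu: 11:05 AM–10:36 PM = 11 h 31 min
Fri: 8:59 AM–7:24 PM = 10 h 25 min
Sat: 10:14 AM–4:16 PM = 6 h 2 min
Tue reg 6 h 48 min / OT 0 h 0 min; Wed reg 10 h 0 min / OT 1 h 0 min; Thu reg 10 h 0 min / OT 1 h 31 min; Fri reg 10 h 0 min / OT 0 h 25 min; Sat reg 6 h 2 min / OT 0 h 0 min.
Totals: regular 42 h 50 min, overtime 2 h 56 min.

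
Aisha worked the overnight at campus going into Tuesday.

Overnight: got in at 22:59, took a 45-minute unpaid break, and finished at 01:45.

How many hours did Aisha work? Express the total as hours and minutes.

Overnight: 22:59 → midnight = 1 h 1 min; midnight → 01:45 = 1 h 45 min; span 2 h 46 min; less 45 min break → 2 h 1 min

2 h 1 min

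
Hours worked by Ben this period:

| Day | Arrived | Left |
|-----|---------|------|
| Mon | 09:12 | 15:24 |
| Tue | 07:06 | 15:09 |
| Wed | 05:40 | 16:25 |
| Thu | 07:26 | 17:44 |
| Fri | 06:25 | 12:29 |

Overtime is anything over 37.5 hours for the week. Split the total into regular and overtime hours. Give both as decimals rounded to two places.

Regular 37.50 hours, overtime 3.87 hours

Mon: 09:12–15:24 = 6 h 12 min
Tue: 07:06–15:09 = 8 h 3 min
Wed: 05:40–16:25 = 10 h 45 min
Thu: 07:26–17:44 = 10 h 18 min
Fri: 06:25–12:29 = 6 h 4 min
Total worked: 41 h 22 min = 41.37 h.
Threshold 37.5 h → overtime 3 h 52 min, regular 37 h 30 min.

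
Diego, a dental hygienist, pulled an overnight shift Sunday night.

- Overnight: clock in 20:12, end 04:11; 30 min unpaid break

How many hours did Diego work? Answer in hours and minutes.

Overnight: 20:12 → midnight = 3 h 48 min; midnight → 04:11 = 4 h 11 min; span 7 h 59 min; less 30 min break → 7 h 29 min

7 h 29 min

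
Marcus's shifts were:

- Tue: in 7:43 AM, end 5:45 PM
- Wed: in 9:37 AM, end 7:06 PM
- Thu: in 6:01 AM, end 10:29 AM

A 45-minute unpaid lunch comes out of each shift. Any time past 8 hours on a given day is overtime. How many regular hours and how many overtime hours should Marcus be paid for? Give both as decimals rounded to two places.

Tue: 7:43 AM–5:45 PM = 10 h 2 min; less 45 min break → 9 h 17 min
Wed: 9:37 AM–7:06 PM = 9 h 29 min; less 45 min break → 8 h 44 min
Thu: 6:01 AM–10:29 AM = 4 h 28 min; less 45 min break → 3 h 43 min
Tue reg 8 h 0 min / OT 1 h 17 min; Wed reg 8 h 0 min / OT 0 h 44 min; Thu reg 3 h 43 min / OT 0 h 0 min.
Totals: regular 19 h 43 min, overtime 2 h 1 min.

Regular 19.72 hours, overtime 2.02 hours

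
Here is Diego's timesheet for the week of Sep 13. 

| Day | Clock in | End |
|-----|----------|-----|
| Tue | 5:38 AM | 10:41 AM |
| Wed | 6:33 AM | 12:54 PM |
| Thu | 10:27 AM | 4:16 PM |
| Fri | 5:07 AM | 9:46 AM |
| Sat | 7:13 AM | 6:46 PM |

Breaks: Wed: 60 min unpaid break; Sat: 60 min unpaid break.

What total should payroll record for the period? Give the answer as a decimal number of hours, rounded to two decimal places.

Tue: 5:38 AM–10:41 AM = 5 h 3 min
Wed: 6:33 AM–12:54 PM = 6 h 21 min; less 60 min break → 5 h 21 min
Thu: 10:27 AM–4:16 PM = 5 h 49 min
Fri: 5:07 AM–9:46 AM = 4 h 39 min
Sat: 7:13 AM–6:46 PM = 11 h 33 min; less 60 min break → 10 h 33 min
Total: 5 h 3 min + 5 h 21 min + 5 h 49 min + 4 h 39 min + 10 h 33 min = 31 h 25 min.

31.42 hours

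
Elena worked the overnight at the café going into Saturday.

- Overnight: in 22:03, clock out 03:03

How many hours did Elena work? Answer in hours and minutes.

Overnight: 22:03 → midnight = 1 h 57 min; midnight → 03:03 = 3 h 3 min; span 5 h 0 min

5 h 0 min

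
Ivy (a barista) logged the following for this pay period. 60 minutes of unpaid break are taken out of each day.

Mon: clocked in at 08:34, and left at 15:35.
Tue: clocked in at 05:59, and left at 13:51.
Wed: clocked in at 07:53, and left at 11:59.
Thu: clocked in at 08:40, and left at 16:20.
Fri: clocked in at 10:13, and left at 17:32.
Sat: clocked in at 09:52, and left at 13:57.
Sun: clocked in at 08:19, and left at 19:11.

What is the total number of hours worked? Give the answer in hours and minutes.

41 h 55 min

Mon: 08:34–15:35 = 7 h 1 min; less 60 min break → 6 h 1 min
Tue: 05:59–13:51 = 7 h 52 min; less 60 min break → 6 h 52 min
Wed: 07:53–11:59 = 4 h 6 min; less 60 min break → 3 h 6 min
Thu: 08:40–16:20 = 7 h 40 min; less 60 min break → 6 h 40 min
Fri: 10:13–17:32 = 7 h 19 min; less 60 min break → 6 h 19 min
Sat: 09:52–13:57 = 4 h 5 min; less 60 min break → 3 h 5 min
Sun: 08:19–19:11 = 10 h 52 min; less 60 min break → 9 h 52 min
Total: 6 h 1 min + 6 h 52 min + 3 h 6 min + 6 h 40 min + 6 h 19 min + 3 h 5 min + 9 h 52 min = 41 h 55 min.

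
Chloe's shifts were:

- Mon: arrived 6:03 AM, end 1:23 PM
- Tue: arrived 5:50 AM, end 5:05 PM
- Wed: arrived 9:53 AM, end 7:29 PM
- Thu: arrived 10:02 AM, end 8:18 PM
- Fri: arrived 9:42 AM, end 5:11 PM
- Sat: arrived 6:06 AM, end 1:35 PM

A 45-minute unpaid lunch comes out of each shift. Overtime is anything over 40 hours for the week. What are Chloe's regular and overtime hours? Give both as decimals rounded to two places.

Regular 40.00 hours, overtime 8.92 hours

Mon: 6:03 AM–1:23 PM = 7 h 20 min; less 45 min break → 6 h 35 min
Tue: 5:50 AM–5:05 PM = 11 h 15 min; less 45 min break → 10 h 30 min
Wed: 9:53 AM–7:29 PM = 9 h 36 min; less 45 min break → 8 h 51 min
Thu: 10:02 AM–8:18 PM = 10 h 16 min; less 45 min break → 9 h 31 min
Fri: 9:42 AM–5:11 PM = 7 h 29 min; less 45 min break → 6 h 44 min
Sat: 6:06 AM–1:35 PM = 7 h 29 min; less 45 min break → 6 h 44 min
Total worked: 48 h 55 min = 48.92 h.
Threshold 40 h → overtime 8 h 55 min, regular 40 h 0 min.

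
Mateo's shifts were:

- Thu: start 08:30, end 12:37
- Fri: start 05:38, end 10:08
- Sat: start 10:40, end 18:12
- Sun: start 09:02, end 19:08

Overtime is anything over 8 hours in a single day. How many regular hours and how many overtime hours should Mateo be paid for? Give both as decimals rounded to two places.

Thu: 08:30–12:37 = 4 h 7 min
Fri: 05:38–10:08 = 4 h 30 min
Sat: 10:40–18:12 = 7 h 32 min
Sun: 09:02–19:08 = 10 h 6 min
Thu reg 4 h 7 min / OT 0 h 0 min; Fri reg 4 h 30 min / OT 0 h 0 min; Sat reg 7 h 32 min / OT 0 h 0 min; Sun reg 8 h 0 min / OT 2 h 6 min.
Totals: regular 24 h 9 min, overtime 2 h 6 min.

Regular 24.15 hours, overtime 2.10 hours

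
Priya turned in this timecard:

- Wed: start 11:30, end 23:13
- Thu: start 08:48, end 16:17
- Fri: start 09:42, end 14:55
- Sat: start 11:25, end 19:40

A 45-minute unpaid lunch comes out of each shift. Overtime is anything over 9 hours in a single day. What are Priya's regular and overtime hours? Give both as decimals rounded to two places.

Wed: 11:30–23:13 = 11 h 43 min; less 45 min break → 10 h 58 min
Thu: 08:48–16:17 = 7 h 29 min; less 45 min break → 6 h 44 min
Fri: 09:42–14:55 = 5 h 13 min; less 45 min break → 4 h 28 min
Sat: 11:25–19:40 = 8 h 15 min; less 45 min break → 7 h 30 min
Wed reg 9 h 0 min / OT 1 h 58 min; Thu reg 6 h 44 min / OT 0 h 0 min; Fri reg 4 h 28 min / OT 0 h 0 min; Sat reg 7 h 30 min / OT 0 h 0 min.
Totals: regular 27 h 42 min, overtime 1 h 58 min.

Regular 27.70 hours, overtime 1.97 hours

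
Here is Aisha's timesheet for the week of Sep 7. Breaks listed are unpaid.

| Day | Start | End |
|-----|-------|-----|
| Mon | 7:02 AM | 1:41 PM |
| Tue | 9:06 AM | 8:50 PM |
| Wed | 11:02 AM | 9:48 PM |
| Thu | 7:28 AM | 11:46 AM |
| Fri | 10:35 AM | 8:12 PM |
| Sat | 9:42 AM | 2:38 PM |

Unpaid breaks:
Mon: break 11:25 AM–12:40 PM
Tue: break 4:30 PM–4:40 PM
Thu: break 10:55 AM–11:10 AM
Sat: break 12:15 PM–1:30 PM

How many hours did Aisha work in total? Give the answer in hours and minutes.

45 h 5 min

Mon: 7:02 AM–1:41 PM = 6 h 39 min; less 75 min break → 5 h 24 min
Tue: 9:06 AM–8:50 PM = 11 h 44 min; less 10 min break → 11 h 34 min
Wed: 11:02 AM–9:48 PM = 10 h 46 min
Thu: 7:28 AM–11:46 AM = 4 h 18 min; less 15 min break → 4 h 3 min
Fri: 10:35 AM–8:12 PM = 9 h 37 min
Sat: 9:42 AM–2:38 PM = 4 h 56 min; less 75 min break → 3 h 41 min
Total: 5 h 24 min + 11 h 34 min + 10 h 46 min + 4 h 3 min + 9 h 37 min + 3 h 41 min = 45 h 5 min.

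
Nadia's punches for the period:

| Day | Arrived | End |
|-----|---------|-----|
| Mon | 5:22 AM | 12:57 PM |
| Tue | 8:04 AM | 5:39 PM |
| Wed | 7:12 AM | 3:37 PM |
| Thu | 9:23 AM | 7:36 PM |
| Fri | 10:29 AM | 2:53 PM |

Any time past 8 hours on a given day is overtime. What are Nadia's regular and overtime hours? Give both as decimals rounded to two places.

Mon: 5:22 AM–12:57 PM = 7 h 35 min
Tue: 8:04 AM–5:39 PM = 9 h 35 min
Wed: 7:12 AM–3:37 PM = 8 h 25 min
Thu: 9:23 AM–7:36 PM = 10 h 13 min
Fri: 10:29 AM–2:53 PM = 4 h 24 min
Mon reg 7 h 35 min / OT 0 h 0 min; Tue reg 8 h 0 min / OT 1 h 35 min; Wed reg 8 h 0 min / OT 0 h 25 min; Thu reg 8 h 0 min / OT 2 h 13 min; Fri reg 4 h 24 min / OT 0 h 0 min.
Totals: regular 35 h 59 min, overtime 4 h 13 min.

Regular 35.98 hours, overtime 4.22 hours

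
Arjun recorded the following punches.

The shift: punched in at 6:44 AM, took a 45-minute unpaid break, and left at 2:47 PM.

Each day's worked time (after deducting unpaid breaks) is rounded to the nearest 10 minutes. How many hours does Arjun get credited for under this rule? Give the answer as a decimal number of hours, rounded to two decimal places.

7.33 hours

The shift: 6:44 AM–2:47 PM = 8 h 3 min − 45 min = 7 h 18 min → rounds to 7 h 20 min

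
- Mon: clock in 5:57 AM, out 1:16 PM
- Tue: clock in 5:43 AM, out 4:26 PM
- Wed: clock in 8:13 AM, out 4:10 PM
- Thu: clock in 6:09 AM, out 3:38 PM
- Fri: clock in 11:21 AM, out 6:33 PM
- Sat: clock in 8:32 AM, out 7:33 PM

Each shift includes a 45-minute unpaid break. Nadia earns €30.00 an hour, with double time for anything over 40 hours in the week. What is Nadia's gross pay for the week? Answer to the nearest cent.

Mon: 5:57 AM–1:16 PM = 7 h 19 min; less 45 min break → 6 h 34 min
Tue: 5:43 AM–4:26 PM = 10 h 43 min; less 45 min break → 9 h 58 min
Wed: 8:13 AM–4:10 PM = 7 h 57 min; less 45 min break → 7 h 12 min
Thu: 6:09 AM–3:38 PM = 9 h 29 min; less 45 min break → 8 h 44 min
Fri: 11:21 AM–6:33 PM = 7 h 12 min; less 45 min break → 6 h 27 min
Sat: 8:32 AM–7:33 PM = 11 h 1 min; less 45 min break → 10 h 16 min
Total worked: 49 h 11 min = 2951 min.
Regular 40 h 0 min = 2400 min at €30.00/h; overtime 9 h 11 min = 551 min at €60.00/h.
Pay = (2400 × €30.00 + 551 × €60.00) ÷ 60 = €1751.00.

€1751.00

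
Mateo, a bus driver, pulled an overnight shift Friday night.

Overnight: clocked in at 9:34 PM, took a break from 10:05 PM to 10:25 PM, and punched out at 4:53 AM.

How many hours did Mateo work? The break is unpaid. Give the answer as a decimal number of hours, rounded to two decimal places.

6.98 hours

Overnight: 9:34 PM → midnight = 2 h 26 min; midnight → 4:53 AM = 4 h 53 min; span 7 h 19 min; less 20 min break → 6 h 59 min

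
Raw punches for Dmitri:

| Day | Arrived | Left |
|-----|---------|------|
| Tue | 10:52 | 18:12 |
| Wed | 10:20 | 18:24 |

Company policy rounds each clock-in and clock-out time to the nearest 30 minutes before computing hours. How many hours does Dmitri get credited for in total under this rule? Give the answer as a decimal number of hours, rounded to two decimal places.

15.00 hours

Tue: in 10:52→11:00, out 18:12→18:00; 7 h 0 min
Wed: in 10:20→10:30, out 18:24→18:30; 8 h 0 min
Total credited: 15 h 0 min.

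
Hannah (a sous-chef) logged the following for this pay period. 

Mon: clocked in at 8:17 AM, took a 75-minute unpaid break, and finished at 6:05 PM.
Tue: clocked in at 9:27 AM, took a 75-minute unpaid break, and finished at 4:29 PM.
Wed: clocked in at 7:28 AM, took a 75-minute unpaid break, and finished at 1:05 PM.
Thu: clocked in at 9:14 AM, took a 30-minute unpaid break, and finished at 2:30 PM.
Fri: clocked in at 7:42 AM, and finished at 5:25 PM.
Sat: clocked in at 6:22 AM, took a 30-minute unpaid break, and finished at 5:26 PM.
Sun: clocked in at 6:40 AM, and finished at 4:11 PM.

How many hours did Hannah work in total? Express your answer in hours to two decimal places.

Mon: 8:17 AM–6:05 PM = 9 h 48 min; less 75 min break → 8 h 33 min
Tue: 9:27 AM–4:29 PM = 7 h 2 min; less 75 min break → 5 h 47 min
Wed: 7:28 AM–1:05 PM = 5 h 37 min; less 75 min break → 4 h 22 min
Thu: 9:14 AM–2:30 PM = 5 h 16 min; less 30 min break → 4 h 46 min
Fri: 7:42 AM–5:25 PM = 9 h 43 min
Sat: 6:22 AM–5:26 PM = 11 h 4 min; less 30 min break → 10 h 34 min
Sun: 6:40 AM–4:11 PM = 9 h 31 min
Total: 8 h 33 min + 5 h 47 min + 4 h 22 min + 4 h 46 min + 9 h 43 min + 10 h 34 min + 9 h 31 min = 53 h 16 min.

53.27 hours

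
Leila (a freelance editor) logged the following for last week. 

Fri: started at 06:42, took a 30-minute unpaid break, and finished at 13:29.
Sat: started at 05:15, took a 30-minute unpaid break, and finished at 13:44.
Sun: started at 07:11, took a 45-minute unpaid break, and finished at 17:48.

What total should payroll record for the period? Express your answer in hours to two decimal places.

24.13 hours

Fri: 06:42–13:29 = 6 h 47 min; less 30 min break → 6 h 17 min
Sat: 05:15–13:44 = 8 h 29 min; less 30 min break → 7 h 59 min
Sun: 07:11–17:48 = 10 h 37 min; less 45 min break → 9 h 52 min
Total: 6 h 17 min + 7 h 59 min + 9 h 52 min = 24 h 8 min.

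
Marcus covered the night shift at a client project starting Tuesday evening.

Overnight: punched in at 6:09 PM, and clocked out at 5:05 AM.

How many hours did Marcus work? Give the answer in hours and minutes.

Overnight: 6:09 PM → midnight = 5 h 51 min; midnight → 5:05 AM = 5 h 5 min; span 10 h 56 min

10 h 56 min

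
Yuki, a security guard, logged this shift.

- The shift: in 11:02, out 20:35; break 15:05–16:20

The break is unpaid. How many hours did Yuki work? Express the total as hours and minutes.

8 h 18 min

The shift: 11:02–20:35 = 9 h 33 min; less 75 min break → 8 h 18 min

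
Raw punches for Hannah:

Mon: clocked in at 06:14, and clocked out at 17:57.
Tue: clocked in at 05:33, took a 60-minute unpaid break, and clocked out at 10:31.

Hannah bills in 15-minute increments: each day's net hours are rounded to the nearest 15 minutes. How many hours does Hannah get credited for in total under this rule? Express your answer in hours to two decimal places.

15.75 hours

Mon: 06:14–17:57 = 11 h 43 min → rounds to 11 h 45 min
Tue: 05:33–10:31 = 4 h 58 min − 60 min = 3 h 58 min → rounds to 4 h 0 min
Total credited: 15 h 45 min.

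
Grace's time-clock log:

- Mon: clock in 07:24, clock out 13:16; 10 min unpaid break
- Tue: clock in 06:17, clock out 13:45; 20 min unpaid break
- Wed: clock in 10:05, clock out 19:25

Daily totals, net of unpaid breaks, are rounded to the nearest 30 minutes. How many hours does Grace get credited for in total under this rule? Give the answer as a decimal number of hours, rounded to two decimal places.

22.00 hours

Mon: 07:24–13:16 = 5 h 52 min − 10 min = 5 h 42 min → rounds to 5 h 30 min
Tue: 06:17–13:45 = 7 h 28 min − 20 min = 7 h 8 min → rounds to 7 h 0 min
Wed: 10:05–19:25 = 9 h 20 min → rounds to 9 h 30 min
Total credited: 22 h 0 min.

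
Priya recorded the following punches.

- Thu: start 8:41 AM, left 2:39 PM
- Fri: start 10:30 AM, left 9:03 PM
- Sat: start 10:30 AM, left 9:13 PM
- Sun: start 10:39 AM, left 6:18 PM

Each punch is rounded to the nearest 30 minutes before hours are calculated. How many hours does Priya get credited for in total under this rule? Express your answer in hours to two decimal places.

35.00 hours

Thu: in 8:41 AM→8:30 AM, out 2:39 PM→2:30 PM; 6 h 0 min
Fri: in 10:30 AM→10:30 AM, out 9:03 PM→9:00 PM; 10 h 30 min
Sat: in 10:30 AM→10:30 AM, out 9:13 PM→9:00 PM; 10 h 30 min
Sun: in 10:39 AM→10:30 AM, out 6:18 PM→6:30 PM; 8 h 0 min
Total credited: 35 h 0 min.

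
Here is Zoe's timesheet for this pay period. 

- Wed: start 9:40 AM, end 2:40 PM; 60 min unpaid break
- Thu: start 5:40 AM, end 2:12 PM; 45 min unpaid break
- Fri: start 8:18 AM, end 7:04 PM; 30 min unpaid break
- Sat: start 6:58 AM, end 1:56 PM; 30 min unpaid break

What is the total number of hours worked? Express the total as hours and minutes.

28 h 31 min

Wed: 9:40 AM–2:40 PM = 5 h 0 min; less 60 min break → 4 h 0 min
Thu: 5:40 AM–2:12 PM = 8 h 32 min; less 45 min break → 7 h 47 min
Fri: 8:18 AM–7:04 PM = 10 h 46 min; less 30 min break → 10 h 16 min
Sat: 6:58 AM–1:56 PM = 6 h 58 min; less 30 min break → 6 h 28 min
Total: 4 h 0 min + 7 h 47 min + 10 h 16 min + 6 h 28 min = 28 h 31 min.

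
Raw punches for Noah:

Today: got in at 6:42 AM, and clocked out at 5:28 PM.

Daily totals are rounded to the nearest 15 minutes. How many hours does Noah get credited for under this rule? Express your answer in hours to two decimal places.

Today: 6:42 AM–5:28 PM = 10 h 46 min → rounds to 10 h 45 min

10.75 hours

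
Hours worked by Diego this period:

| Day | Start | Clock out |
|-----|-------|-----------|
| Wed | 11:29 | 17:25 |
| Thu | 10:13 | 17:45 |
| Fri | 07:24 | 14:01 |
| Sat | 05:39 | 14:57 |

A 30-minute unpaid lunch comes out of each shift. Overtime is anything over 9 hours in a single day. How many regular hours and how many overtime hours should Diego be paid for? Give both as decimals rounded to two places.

Regular 27.38 hours, overtime 0.00 hours

Wed: 11:29–17:25 = 5 h 56 min; less 30 min break → 5 h 26 min
Thu: 10:13–17:45 = 7 h 32 min; less 30 min break → 7 h 2 min
Fri: 07:24–14:01 = 6 h 37 min; less 30 min break → 6 h 7 min
Sat: 05:39–14:57 = 9 h 18 min; less 30 min break → 8 h 48 min
Wed reg 5 h 26 min / OT 0 h 0 min; Thu reg 7 h 2 min / OT 0 h 0 min; Fri reg 6 h 7 min / OT 0 h 0 min; Sat reg 8 h 48 min / OT 0 h 0 min.
Totals: regular 27 h 23 min, overtime 0 h 0 min.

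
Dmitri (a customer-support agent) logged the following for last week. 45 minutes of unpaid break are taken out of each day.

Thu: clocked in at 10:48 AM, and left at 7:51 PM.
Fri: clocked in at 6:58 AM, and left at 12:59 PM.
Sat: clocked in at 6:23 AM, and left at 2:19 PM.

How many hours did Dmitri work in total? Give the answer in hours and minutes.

20 h 45 min

Thu: 10:48 AM–7:51 PM = 9 h 3 min; less 45 min break → 8 h 18 min
Fri: 6:58 AM–12:59 PM = 6 h 1 min; less 45 min break → 5 h 16 min
Sat: 6:23 AM–2:19 PM = 7 h 56 min; less 45 min break → 7 h 11 min
Total: 8 h 18 min + 5 h 16 min + 7 h 11 min = 20 h 45 min.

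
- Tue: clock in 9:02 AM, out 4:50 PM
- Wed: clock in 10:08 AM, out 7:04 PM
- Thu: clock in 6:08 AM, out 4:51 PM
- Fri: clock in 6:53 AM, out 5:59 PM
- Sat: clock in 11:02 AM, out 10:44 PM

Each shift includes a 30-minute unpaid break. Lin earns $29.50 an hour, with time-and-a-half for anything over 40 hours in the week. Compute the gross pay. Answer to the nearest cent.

Tue: 9:02 AM–4:50 PM = 7 h 48 min; less 30 min break → 7 h 18 min
Wed: 10:08 AM–7:04 PM = 8 h 56 min; less 30 min break → 8 h 26 min
Thu: 6:08 AM–4:51 PM = 10 h 43 min; less 30 min break → 10 h 13 min
Fri: 6:53 AM–5:59 PM = 11 h 6 min; less 30 min break → 10 h 36 min
Sat: 11:02 AM–10:44 PM = 11 h 42 min; less 30 min break → 11 h 12 min
Total worked: 47 h 45 min = 2865 min.
Regular 40 h 0 min = 2400 min at $29.50/h; overtime 7 h 45 min = 465 min at $44.25/h.
Pay = (2400 × $29.50 + 465 × $44.25) ÷ 60 = $1522.94.

$1522.94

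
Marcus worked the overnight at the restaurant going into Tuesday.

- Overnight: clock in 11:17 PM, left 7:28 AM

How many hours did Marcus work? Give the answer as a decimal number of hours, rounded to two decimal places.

Overnight: 11:17 PM → midnight = 0 h 43 min; midnight → 7:28 AM = 7 h 28 min; span 8 h 11 min

8.18 hours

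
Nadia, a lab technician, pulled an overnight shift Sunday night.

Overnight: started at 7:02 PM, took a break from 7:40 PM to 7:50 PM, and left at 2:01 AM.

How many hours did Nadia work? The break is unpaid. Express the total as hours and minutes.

Overnight: 7:02 PM → midnight = 4 h 58 min; midnight → 2:01 AM = 2 h 1 min; span 6 h 59 min; less 10 min break → 6 h 49 min

6 h 49 min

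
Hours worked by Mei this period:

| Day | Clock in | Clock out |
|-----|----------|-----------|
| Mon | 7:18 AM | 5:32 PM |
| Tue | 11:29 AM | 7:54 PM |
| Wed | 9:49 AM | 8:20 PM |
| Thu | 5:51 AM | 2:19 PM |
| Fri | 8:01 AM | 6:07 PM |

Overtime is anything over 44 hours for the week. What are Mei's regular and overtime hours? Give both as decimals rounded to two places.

Mon: 7:18 AM–5:32 PM = 10 h 14 min
Tue: 11:29 AM–7:54 PM = 8 h 25 min
Wed: 9:49 AM–8:20 PM = 10 h 31 min
Thu: 5:51 AM–2:19 PM = 8 h 28 min
Fri: 8:01 AM–6:07 PM = 10 h 6 min
Total worked: 47 h 44 min = 47.73 h.
Threshold 44 h → overtime 3 h 44 min, regular 44 h 0 min.

Regular 44.00 hours, overtime 3.73 hours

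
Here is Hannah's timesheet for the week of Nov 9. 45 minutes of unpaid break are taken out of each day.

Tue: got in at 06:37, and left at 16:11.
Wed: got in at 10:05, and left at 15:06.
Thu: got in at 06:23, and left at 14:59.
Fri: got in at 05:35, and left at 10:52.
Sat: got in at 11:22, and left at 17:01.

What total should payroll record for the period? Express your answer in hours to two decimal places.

Tue: 06:37–16:11 = 9 h 34 min; less 45 min break → 8 h 49 min
Wed: 10:05–15:06 = 5 h 1 min; less 45 min break → 4 h 16 min
Thu: 06:23–14:59 = 8 h 36 min; less 45 min break → 7 h 51 min
Fri: 05:35–10:52 = 5 h 17 min; less 45 min break → 4 h 32 min
Sat: 11:22–17:01 = 5 h 39 min; less 45 min break → 4 h 54 min
Total: 8 h 49 min + 4 h 16 min + 7 h 51 min + 4 h 32 min + 4 h 54 min = 30 h 22 min.

30.37 hours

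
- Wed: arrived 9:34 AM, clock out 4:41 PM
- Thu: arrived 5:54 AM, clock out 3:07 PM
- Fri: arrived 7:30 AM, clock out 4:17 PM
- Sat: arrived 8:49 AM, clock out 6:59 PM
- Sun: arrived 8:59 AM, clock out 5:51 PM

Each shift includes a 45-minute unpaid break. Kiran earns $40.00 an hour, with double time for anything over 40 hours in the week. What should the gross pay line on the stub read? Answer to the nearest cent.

$1632.00

Wed: 9:34 AM–4:41 PM = 7 h 7 min; less 45 min break → 6 h 22 min
Thu: 5:54 AM–3:07 PM = 9 h 13 min; less 45 min break → 8 h 28 min
Fri: 7:30 AM–4:17 PM = 8 h 47 min; less 45 min break → 8 h 2 min
Sat: 8:49 AM–6:59 PM = 10 h 10 min; less 45 min break → 9 h 25 min
Sun: 8:59 AM–5:51 PM = 8 h 52 min; less 45 min break → 8 h 7 min
Total worked: 40 h 24 min = 2424 min.
Regular 40 h 0 min = 2400 min at $40.00/h; overtime 0 h 24 min = 24 min at $80.00/h.
Pay = (2400 × $40.00 + 24 × $80.00) ÷ 60 = $1632.00.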